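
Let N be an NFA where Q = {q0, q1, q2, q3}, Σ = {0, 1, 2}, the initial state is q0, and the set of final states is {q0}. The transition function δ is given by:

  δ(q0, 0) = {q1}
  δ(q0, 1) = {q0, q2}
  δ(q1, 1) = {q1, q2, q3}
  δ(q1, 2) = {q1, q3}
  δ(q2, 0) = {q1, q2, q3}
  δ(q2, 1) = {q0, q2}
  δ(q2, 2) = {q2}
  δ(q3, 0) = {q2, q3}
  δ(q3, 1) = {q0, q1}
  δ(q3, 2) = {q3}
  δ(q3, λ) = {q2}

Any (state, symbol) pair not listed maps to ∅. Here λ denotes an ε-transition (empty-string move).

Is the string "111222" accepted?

Start in {q0}.
Read '1': {q0} → {q0, q2}.
Read '1': {q0, q2} → {q0, q2}.
Read '1': {q0, q2} → {q0, q2}.
Read '2': {q0, q2} → {q2}.
Read '2': {q2} → {q2}.
Read '2': {q2} → {q2}.
The final set {q2} contains no accepting state.

No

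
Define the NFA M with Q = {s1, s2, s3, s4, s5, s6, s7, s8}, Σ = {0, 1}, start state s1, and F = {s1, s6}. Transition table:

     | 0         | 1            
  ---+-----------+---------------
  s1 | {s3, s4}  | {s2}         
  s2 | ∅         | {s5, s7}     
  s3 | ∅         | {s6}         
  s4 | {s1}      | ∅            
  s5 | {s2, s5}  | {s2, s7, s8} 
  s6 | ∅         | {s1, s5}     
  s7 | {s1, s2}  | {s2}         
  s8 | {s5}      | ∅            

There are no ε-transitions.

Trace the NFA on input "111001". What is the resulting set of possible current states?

Start in {s1}.
Read '1': {s1} → {s2}.
Read '1': {s2} → {s5, s7}.
Read '1': {s5, s7} → {s2, s7, s8}.
Read '0': {s2, s7, s8} → {s1, s2, s5}.
Read '0': {s1, s2, s5} → {s2, s3, s4, s5}.
Read '1': {s2, s3, s4, s5} → {s2, s5, s6, s7, s8}.

{s2, s5, s6, s7, s8}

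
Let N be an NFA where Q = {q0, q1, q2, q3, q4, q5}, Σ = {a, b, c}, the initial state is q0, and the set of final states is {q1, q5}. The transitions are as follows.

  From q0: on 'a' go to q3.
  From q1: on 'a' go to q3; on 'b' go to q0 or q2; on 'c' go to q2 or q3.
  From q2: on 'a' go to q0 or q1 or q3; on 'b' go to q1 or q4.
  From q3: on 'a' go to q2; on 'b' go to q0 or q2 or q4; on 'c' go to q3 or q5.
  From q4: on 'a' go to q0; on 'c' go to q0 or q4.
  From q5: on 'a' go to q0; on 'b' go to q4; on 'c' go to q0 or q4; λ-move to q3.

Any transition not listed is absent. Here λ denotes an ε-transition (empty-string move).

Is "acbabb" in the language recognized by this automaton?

Start in {q0}.
Read 'a': {q0} → {q3}.
Read 'c': {q3} → {q3, q5}.
Read 'b': {q3, q5} → {q0, q2, q4}.
Read 'a': {q0, q2, q4} → {q0, q1, q3}.
Read 'b': {q0, q1, q3} → {q0, q2, q4}.
Read 'b': {q0, q2, q4} → {q1, q4}.
The final set {q1, q4} contains the accepting state q1.

Yes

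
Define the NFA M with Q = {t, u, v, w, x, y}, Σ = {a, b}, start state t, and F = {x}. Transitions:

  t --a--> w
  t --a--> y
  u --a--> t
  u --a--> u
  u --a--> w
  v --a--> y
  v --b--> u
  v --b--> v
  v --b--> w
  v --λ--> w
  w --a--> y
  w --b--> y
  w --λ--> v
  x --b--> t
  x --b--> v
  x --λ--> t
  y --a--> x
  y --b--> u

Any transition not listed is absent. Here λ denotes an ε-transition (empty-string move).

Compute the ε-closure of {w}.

{v, w}

Begin with {w}.
ε-move w → v; add v.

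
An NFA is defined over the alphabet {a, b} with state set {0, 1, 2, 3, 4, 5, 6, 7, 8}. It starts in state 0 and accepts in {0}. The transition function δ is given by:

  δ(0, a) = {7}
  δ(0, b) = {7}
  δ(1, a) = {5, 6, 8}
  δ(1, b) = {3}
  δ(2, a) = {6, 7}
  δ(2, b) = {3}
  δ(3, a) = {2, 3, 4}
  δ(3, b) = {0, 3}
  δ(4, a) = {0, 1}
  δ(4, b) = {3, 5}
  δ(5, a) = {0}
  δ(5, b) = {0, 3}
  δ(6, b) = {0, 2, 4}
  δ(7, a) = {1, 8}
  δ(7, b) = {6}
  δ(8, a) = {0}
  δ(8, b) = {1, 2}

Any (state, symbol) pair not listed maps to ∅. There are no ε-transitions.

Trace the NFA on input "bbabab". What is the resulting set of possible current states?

Start in {0}.
Read 'b': {0} → {7}.
Read 'b': {7} → {6}.
Read 'a': {6} → ∅.
The set is empty and remains empty for the remaining 3 symbols.

∅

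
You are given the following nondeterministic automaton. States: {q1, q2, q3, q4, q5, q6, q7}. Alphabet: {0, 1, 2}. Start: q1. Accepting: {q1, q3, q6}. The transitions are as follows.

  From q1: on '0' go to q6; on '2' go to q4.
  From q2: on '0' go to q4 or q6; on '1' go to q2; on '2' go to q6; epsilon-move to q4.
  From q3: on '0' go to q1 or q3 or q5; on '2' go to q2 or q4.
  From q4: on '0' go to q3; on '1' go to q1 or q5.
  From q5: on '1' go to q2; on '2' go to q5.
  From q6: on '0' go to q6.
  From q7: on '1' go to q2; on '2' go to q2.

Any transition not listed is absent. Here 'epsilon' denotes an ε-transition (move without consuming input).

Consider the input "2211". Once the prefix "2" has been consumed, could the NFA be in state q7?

No

Start in {q1}.
Read '2': {q1} → {q4}.
State q7 is not in {q4}.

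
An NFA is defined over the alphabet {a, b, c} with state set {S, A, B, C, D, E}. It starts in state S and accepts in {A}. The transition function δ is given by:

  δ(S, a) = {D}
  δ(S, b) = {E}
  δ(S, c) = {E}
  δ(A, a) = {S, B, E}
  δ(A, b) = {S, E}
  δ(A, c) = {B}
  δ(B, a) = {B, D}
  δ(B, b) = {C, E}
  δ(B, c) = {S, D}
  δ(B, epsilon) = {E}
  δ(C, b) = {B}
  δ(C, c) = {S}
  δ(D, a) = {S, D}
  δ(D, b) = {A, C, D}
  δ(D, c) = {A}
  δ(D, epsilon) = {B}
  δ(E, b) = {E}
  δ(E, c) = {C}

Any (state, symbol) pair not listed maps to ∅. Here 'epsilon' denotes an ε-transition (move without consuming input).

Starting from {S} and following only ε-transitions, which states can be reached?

Begin with {S}.
No ε-moves leave this set, so the closure equals the set itself.

{S}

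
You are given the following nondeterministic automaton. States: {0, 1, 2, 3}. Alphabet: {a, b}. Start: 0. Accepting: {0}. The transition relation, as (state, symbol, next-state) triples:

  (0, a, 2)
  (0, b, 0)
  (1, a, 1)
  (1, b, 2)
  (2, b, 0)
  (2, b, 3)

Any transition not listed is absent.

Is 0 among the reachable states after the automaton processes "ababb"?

Yes

Start in {0}.
Read 'a': 0→{2}; now {2}.
Read 'b': 2→{0, 3}; now {0, 3}.
Read 'a': 0→{2}, 3→∅; now {2}.
Read 'b': 2→{0, 3}; now {0, 3}.
Read 'b': 0→{0}, 3→∅; now {0}.
State 0 is in {0}.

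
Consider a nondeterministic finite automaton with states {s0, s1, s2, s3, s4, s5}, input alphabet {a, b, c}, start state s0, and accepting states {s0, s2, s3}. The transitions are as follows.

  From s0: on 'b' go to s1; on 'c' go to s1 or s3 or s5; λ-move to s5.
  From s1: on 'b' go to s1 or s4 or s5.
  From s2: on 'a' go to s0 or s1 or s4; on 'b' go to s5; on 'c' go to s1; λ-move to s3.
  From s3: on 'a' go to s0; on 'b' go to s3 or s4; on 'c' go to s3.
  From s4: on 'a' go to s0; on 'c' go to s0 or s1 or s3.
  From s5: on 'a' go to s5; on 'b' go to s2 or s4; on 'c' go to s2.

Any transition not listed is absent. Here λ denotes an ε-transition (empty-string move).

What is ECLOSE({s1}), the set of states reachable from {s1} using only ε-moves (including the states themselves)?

{s1}

Begin with {s1}.
No ε-moves leave this set, so the closure equals the set itself.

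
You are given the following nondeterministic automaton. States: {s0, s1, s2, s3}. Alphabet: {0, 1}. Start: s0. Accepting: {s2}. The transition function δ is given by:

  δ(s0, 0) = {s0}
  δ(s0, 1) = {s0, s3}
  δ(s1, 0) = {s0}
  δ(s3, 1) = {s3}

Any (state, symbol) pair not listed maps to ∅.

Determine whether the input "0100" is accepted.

Start in {s0}.
Read '0': s0→{s0}; now {s0}.
Read '1': s0→{s0, s3}; now {s0, s3}.
Read '0': s0→{s0}, s3→∅; now {s0}.
Read '0': s0→{s0}; now {s0}.
The final set {s0} contains no accepting state.

No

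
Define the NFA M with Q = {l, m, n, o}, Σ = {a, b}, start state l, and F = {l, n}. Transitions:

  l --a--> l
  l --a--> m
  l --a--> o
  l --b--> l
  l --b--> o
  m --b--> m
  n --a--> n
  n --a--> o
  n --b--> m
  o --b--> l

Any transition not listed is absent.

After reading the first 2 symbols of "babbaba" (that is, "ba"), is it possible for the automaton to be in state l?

Yes

Start in {l}.
Read 'b': l→{l, o}; now {l, o}.
Read 'a': l→{l, m, o}, o→∅; now {l, m, o}.
State l is in {l, m, o}.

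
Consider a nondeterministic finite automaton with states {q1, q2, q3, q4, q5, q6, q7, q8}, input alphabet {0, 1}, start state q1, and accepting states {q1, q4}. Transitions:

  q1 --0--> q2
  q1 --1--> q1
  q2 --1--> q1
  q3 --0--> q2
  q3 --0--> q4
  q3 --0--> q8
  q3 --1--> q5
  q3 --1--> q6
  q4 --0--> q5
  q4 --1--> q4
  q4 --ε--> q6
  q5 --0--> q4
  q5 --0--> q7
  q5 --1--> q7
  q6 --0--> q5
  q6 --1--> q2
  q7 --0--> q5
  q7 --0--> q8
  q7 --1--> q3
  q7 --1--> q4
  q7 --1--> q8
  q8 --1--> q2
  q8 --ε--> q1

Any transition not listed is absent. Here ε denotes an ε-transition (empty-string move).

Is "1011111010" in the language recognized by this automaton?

Start in {q1}.
Read '1': {q1} → {q1}.
Read '0': {q1} → {q2}.
Read '1': {q2} → {q1}.
Read '1': {q1} → {q1}.
Read '1': {q1} → {q1}.
Read '1': {q1} → {q1}.
Read '1': {q1} → {q1}.
Read '0': {q1} → {q2}.
Read '1': {q2} → {q1}.
Read '0': {q1} → {q2}.
The final set {q2} contains no accepting state.

No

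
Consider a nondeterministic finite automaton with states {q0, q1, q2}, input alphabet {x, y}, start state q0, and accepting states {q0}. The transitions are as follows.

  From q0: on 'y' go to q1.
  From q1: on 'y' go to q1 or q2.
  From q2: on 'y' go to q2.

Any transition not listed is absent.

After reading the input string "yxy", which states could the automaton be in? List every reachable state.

∅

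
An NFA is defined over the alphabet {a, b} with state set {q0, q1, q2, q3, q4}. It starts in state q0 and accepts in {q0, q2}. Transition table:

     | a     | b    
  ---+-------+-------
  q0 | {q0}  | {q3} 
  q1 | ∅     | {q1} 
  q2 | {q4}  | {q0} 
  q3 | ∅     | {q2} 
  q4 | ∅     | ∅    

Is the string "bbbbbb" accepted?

Yes

Start in {q0}.
Read 'b': {q0} → {q3}.
Read 'b': {q3} → {q2}.
Read 'b': {q2} → {q0}.
Read 'b': {q0} → {q3}.
Read 'b': {q3} → {q2}.
Read 'b': {q2} → {q0}.
The final set {q0} contains the accepting state q0.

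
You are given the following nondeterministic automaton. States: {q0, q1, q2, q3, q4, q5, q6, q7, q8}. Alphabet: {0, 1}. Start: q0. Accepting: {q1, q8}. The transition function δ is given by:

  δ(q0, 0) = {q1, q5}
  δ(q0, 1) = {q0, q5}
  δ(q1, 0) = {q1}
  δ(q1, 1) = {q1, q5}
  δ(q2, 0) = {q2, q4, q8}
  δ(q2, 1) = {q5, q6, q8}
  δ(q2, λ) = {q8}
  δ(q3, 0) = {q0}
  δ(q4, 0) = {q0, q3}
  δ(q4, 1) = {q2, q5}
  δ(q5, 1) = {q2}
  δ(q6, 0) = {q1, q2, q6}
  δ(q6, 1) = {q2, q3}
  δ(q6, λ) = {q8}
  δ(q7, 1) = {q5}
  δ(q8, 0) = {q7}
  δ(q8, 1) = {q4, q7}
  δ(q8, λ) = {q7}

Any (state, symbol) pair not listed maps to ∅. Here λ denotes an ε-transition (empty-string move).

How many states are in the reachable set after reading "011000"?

9

Start in {q0}.
Read '0': {q0} → {q1, q5}.
Read '1': {q1, q5} → {q1, q2, q5, q7, q8}.
Read '1': {q1, q2, q5, q7, q8} → {q1, q2, q4, q5, q6, q7, q8}.
Read '0': {q1, q2, q4, q5, q6, q7, q8} → {q0, q1, q2, q3, q4, q6, q7, q8}.
Read '0': {q0, q1, q2, q3, q4, q6, q7, q8} → {q0, q1, q2, q3, q4, q5, q6, q7, q8}.
Read '0': {q0, q1, q2, q3, q4, q5, q6, q7, q8} → {q0, q1, q2, q3, q4, q5, q6, q7, q8}.
That set has 9 states.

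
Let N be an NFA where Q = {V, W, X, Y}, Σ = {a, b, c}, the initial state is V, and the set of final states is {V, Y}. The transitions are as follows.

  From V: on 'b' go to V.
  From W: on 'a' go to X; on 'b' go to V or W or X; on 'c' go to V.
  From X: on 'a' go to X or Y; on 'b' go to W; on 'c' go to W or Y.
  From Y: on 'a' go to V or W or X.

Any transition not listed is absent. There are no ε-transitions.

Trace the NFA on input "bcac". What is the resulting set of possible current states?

Start in {V}.
Read 'b': V→{V}; now {V}.
Read 'c': V→∅; now ∅.
The set is empty and remains empty for the remaining 2 symbols.

∅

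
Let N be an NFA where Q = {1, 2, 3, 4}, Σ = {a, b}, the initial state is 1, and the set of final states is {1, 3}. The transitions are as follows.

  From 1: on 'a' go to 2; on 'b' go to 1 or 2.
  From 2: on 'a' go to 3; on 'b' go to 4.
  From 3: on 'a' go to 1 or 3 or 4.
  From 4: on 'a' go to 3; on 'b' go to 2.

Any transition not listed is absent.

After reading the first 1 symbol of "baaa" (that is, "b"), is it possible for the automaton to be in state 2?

Yes

Start in {1}.
Read 'b': {1} → {1, 2}.
State 2 is in {1, 2}.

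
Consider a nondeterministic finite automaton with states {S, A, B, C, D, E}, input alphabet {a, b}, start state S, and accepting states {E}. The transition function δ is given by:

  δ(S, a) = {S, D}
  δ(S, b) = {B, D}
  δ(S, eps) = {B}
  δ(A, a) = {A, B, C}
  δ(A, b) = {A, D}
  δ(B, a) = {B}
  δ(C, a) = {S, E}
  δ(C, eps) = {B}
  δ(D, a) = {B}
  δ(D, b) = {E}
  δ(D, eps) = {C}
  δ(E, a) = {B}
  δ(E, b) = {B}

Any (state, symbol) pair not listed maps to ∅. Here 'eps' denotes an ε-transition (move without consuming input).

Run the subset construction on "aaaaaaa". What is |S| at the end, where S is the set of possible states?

Start: ε-closure({S}) = {S, B}.
Read 'a': S→{S, D}, B→{B}; union {S, B, D}; ε-closure = {S, B, C, D}.
Read 'a': S→{S, D}, B→{B}, C→{S, E}, D→{B}; union {S, B, D, E}; ε-closure = {S, B, C, D, E}.
Read 'a': S→{S, D}, B→{B}, C→{S, E}, D→{B}, E→{B}; union {S, B, D, E}; ε-closure = {S, B, C, D, E}.
Read 'a': S→{S, D}, B→{B}, C→{S, E}, D→{B}, E→{B}; union {S, B, D, E}; ε-closure = {S, B, C, D, E}.
Read 'a': S→{S, D}, B→{B}, C→{S, E}, D→{B}, E→{B}; union {S, B, D, E}; ε-closure = {S, B, C, D, E}.
Read 'a': S→{S, D}, B→{B}, C→{S, E}, D→{B}, E→{B}; union {S, B, D, E}; ε-closure = {S, B, C, D, E}.
Read 'a': S→{S, D}, B→{B}, C→{S, E}, D→{B}, E→{B}; union {S, B, D, E}; ε-closure = {S, B, C, D, E}.
That set has 5 states.

5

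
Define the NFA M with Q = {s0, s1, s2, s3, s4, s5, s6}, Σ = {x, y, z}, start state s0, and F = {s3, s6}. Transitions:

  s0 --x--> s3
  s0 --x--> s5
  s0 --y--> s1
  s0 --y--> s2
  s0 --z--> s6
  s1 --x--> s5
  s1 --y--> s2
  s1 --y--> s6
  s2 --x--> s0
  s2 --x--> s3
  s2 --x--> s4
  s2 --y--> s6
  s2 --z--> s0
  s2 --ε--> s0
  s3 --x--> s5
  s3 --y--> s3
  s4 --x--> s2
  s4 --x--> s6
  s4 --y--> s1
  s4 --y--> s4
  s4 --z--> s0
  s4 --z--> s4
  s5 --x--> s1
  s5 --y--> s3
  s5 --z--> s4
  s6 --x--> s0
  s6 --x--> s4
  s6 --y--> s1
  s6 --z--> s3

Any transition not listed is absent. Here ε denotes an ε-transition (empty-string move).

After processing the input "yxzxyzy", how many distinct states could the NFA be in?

Start in {s0}.
Read 'y': s0→{s1, s2}; union {s1, s2}; ε-closure = {s0, s1, s2}.
Read 'x': s0→{s3, s5}, s1→{s5}, s2→{s0, s3, s4}; now {s0, s3, s4, s5}.
Read 'z': s0→{s6}, s3→∅, s4→{s0, s4}, s5→{s4}; now {s0, s4, s6}.
Read 'x': s0→{s3, s5}, s4→{s2, s6}, s6→{s0, s4}; now {s0, s2, s3, s4, s5, s6}.
Read 'y': s0→{s1, s2}, s2→{s6}, s3→{s3}, s4→{s1, s4}, s5→{s3}, s6→{s1}; union {s1, s2, s3, s4, s6}; ε-closure = {s0, s1, s2, s3, s4, s6}.
Read 'z': s0→{s6}, s1→∅, s2→{s0}, s3→∅, s4→{s0, s4}, s6→{s3}; now {s0, s3, s4, s6}.
Read 'y': s0→{s1, s2}, s3→{s3}, s4→{s1, s4}, s6→{s1}; union {s1, s2, s3, s4}; ε-closure = {s0, s1, s2, s3, s4}.
That set has 5 states.

5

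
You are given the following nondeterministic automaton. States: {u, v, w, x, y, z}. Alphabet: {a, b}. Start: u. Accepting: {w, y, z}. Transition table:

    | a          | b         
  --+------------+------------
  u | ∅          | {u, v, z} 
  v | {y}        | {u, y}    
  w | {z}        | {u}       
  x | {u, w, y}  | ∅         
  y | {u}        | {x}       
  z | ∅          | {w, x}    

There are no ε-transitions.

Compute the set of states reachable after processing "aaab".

∅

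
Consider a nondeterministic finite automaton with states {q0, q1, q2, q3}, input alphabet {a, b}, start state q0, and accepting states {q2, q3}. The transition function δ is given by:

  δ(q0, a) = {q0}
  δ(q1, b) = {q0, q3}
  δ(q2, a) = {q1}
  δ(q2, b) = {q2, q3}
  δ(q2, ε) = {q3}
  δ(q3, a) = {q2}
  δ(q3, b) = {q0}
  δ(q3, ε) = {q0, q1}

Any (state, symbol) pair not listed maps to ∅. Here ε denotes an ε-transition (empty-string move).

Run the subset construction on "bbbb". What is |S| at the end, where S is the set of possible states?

Start in {q0}.
Read 'b': {q0} → ∅.
The set is empty and remains empty for the remaining 3 symbols.
That set has 0 states.

0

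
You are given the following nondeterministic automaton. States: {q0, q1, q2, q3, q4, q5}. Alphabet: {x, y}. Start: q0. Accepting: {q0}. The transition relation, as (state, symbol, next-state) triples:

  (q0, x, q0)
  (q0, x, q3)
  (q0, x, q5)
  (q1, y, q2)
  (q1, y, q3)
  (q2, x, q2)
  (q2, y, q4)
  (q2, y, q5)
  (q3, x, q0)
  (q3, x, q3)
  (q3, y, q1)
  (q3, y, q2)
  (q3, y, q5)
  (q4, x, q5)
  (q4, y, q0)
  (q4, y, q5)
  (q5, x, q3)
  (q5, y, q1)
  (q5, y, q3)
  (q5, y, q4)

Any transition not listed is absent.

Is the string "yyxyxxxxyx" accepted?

No

Start in {q0}.
Read 'y': {q0} → ∅.
The set is empty and remains empty for the remaining 9 symbols.
The final set ∅ contains no accepting state.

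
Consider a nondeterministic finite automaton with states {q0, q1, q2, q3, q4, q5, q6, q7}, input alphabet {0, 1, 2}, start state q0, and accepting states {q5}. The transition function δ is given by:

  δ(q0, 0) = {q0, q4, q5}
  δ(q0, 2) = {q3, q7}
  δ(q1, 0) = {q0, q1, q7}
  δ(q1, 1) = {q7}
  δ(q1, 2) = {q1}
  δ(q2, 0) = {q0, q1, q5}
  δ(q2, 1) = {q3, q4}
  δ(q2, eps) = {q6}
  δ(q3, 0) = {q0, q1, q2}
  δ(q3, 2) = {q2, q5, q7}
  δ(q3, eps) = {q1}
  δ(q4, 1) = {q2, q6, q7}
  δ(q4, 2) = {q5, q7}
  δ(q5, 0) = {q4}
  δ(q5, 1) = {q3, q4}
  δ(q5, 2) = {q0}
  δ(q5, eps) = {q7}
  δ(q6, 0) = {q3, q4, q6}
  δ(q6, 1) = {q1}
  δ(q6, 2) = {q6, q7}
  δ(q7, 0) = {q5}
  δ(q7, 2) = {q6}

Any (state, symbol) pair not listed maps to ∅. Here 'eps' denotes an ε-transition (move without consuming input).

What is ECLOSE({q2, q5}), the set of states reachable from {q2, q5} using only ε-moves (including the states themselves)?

{q2, q5, q6, q7}

Begin with {q2, q5}.
ε-move q5 → q7; add q7.
ε-move q2 → q6; add q6.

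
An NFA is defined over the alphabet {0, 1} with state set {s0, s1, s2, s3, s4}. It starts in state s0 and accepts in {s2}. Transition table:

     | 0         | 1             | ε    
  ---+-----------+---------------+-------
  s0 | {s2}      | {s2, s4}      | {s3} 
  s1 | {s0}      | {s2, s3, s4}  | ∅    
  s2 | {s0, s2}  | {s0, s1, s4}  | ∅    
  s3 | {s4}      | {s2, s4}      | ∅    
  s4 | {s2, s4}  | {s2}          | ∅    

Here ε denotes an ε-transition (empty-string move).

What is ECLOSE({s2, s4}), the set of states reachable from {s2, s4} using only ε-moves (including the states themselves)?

Begin with {s2, s4}.
No ε-moves leave this set, so the closure equals the set itself.

{s2, s4}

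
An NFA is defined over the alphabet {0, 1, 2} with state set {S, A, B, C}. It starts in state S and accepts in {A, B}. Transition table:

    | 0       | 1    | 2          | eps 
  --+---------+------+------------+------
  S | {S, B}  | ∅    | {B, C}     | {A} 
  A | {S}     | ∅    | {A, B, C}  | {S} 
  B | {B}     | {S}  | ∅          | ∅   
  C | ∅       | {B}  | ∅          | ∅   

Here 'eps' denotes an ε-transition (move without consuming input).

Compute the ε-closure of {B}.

Begin with {B}.
No ε-moves leave this set, so the closure equals the set itself.

{B}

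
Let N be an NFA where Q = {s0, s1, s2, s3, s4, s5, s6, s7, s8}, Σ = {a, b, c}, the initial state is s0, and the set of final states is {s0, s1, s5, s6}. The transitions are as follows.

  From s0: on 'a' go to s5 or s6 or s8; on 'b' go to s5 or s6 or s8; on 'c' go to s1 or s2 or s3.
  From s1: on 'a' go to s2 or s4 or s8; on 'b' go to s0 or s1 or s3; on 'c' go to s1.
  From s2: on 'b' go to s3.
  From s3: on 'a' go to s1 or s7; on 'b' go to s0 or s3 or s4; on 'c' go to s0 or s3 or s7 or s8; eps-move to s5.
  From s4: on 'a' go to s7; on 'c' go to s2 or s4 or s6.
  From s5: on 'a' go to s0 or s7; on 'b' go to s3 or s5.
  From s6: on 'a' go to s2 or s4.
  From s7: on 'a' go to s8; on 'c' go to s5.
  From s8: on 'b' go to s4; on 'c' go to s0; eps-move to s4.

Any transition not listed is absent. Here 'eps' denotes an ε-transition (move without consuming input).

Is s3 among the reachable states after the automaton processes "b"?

No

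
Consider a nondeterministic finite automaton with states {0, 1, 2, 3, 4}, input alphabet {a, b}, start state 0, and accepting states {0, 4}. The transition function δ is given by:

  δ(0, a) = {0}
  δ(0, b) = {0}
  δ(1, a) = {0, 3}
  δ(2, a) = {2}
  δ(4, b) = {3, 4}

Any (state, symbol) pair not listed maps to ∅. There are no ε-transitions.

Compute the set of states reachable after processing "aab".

{0}

Start in {0}.
Read 'a': 0→{0}; now {0}.
Read 'a': 0→{0}; now {0}.
Read 'b': 0→{0}; now {0}.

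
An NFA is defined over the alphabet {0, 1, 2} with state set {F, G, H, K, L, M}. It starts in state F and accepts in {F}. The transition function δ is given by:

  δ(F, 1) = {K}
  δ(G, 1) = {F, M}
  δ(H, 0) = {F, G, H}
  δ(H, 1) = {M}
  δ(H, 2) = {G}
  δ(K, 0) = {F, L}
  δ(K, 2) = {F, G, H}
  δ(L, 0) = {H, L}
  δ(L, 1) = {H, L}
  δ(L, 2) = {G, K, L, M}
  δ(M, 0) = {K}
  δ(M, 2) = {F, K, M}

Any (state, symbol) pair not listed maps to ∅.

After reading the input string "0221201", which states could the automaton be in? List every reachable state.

∅

Start in {F}.
Read '0': {F} → ∅.
The set is empty and remains empty for the remaining 6 symbols.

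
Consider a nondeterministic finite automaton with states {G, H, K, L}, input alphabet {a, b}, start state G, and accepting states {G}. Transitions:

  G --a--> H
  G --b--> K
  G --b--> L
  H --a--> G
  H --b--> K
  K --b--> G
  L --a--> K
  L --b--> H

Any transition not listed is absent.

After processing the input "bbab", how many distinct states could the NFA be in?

2

Start in {G}.
Read 'b': {G} → {K, L}.
Read 'b': {K, L} → {G, H}.
Read 'a': {G, H} → {G, H}.
Read 'b': {G, H} → {K, L}.
That set has 2 states.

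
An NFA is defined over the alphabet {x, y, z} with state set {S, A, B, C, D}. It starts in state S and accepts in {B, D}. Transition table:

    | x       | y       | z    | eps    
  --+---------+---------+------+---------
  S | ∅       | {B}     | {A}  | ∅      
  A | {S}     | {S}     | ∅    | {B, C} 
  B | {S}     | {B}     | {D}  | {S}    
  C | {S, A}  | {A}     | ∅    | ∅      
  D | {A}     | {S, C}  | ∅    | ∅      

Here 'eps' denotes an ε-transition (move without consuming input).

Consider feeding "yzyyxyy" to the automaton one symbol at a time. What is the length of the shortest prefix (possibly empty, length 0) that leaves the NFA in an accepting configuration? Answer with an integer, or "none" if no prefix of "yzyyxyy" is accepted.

1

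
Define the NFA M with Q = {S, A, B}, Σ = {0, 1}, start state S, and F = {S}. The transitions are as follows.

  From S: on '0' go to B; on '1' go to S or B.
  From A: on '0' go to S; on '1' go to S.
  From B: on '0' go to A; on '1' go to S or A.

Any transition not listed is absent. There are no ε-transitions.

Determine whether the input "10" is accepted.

Start in {S}.
Read '1': S→{S, B}; now {S, B}.
Read '0': S→{B}, B→{A}; now {A, B}.
The final set {A, B} contains no accepting state.

No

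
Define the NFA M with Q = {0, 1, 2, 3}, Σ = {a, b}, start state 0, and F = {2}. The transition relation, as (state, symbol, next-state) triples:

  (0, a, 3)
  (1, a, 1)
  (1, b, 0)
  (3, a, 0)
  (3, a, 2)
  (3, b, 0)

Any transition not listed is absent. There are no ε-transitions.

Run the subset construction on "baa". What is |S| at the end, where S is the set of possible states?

Start in {0}.
Read 'b': 0→∅; now ∅.
The set is empty and remains empty for the remaining 2 symbols.
That set has 0 states.

0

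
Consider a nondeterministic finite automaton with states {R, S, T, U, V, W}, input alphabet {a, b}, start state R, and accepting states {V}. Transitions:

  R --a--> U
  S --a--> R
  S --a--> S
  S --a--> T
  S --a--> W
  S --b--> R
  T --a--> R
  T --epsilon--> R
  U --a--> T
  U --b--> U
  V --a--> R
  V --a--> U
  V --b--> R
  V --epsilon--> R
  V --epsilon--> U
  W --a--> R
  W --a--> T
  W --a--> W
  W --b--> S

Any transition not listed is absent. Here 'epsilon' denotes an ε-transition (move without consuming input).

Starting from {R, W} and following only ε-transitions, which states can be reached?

{R, W}

Begin with {R, W}.
No ε-moves leave this set, so the closure equals the set itself.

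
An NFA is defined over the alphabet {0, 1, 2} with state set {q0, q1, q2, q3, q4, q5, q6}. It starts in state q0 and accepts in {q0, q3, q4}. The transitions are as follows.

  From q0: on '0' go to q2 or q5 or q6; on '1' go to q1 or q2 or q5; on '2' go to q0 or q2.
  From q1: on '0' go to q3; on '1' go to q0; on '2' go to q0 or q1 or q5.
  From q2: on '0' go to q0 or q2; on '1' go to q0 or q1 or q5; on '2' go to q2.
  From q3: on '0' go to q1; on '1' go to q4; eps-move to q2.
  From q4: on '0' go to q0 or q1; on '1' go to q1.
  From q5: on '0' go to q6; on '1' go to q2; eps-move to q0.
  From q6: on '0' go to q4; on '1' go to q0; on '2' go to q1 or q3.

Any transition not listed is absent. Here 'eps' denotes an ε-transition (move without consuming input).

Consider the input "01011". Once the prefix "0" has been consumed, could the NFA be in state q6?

Start in {q0}.
Read '0': q0→{q2, q5, q6}; union {q2, q5, q6}; ε-closure = {q0, q2, q5, q6}.
State q6 is in {q0, q2, q5, q6}.

Yes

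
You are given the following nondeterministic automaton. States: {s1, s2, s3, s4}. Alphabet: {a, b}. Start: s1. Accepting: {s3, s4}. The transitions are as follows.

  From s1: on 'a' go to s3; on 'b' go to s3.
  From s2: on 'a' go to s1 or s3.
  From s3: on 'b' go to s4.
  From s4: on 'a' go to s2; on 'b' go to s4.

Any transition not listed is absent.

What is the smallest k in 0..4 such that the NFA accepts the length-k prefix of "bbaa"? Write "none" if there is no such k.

1

Start in {s1}.
Read 'b': s1→{s3}; now {s3}.
None of the earlier sets intersect F, but {s3} does.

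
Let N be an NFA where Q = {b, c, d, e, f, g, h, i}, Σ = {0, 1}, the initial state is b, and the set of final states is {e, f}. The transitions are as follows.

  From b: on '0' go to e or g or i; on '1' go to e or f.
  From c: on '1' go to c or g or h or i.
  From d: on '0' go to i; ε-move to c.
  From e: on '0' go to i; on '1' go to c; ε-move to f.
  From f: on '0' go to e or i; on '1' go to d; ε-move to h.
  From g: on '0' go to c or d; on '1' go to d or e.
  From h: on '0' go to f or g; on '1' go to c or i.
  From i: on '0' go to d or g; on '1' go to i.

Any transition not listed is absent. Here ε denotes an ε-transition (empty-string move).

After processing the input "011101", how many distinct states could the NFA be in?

7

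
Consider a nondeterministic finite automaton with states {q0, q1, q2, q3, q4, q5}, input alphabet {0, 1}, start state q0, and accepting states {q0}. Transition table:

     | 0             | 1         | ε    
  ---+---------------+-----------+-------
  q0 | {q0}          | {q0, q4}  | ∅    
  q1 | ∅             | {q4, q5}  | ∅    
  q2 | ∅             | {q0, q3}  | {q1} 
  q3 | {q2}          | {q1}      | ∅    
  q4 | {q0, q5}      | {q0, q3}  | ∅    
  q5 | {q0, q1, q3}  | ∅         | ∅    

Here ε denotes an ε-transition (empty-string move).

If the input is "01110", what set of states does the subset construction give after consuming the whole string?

Start in {q0}.
Read '0': q0→{q0}; now {q0}.
Read '1': q0→{q0, q4}; now {q0, q4}.
Read '1': q0→{q0, q4}, q4→{q0, q3}; now {q0, q3, q4}.
Read '1': q0→{q0, q4}, q3→{q1}, q4→{q0, q3}; now {q0, q1, q3, q4}.
Read '0': q0→{q0}, q1→∅, q3→{q2}, q4→{q0, q5}; union {q0, q2, q5}; ε-closure = {q0, q1, q2, q5}.

{q0, q1, q2, q5}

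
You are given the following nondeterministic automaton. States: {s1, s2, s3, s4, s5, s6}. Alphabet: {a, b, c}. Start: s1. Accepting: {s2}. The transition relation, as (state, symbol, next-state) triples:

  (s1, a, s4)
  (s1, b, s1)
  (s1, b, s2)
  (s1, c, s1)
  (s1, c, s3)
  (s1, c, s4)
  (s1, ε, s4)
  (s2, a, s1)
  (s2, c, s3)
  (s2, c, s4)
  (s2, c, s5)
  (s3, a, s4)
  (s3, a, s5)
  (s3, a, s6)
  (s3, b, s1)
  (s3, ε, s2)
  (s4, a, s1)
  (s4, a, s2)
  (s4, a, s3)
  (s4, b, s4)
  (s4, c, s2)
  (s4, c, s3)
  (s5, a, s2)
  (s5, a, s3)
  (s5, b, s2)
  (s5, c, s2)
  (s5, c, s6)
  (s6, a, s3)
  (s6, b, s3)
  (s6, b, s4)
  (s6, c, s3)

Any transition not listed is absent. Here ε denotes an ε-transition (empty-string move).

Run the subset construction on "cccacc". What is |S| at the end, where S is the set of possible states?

Start: ε-closure({s1}) = {s1, s4}.
Read 'c': {s1, s4} → {s1, s2, s3, s4}.
Read 'c': {s1, s2, s3, s4} → {s1, s2, s3, s4, s5}.
Read 'c': {s1, s2, s3, s4, s5} → {s1, s2, s3, s4, s5, s6}.
Read 'a': {s1, s2, s3, s4, s5, s6} → {s1, s2, s3, s4, s5, s6}.
Read 'c': {s1, s2, s3, s4, s5, s6} → {s1, s2, s3, s4, s5, s6}.
Read 'c': {s1, s2, s3, s4, s5, s6} → {s1, s2, s3, s4, s5, s6}.
That set has 6 states.

6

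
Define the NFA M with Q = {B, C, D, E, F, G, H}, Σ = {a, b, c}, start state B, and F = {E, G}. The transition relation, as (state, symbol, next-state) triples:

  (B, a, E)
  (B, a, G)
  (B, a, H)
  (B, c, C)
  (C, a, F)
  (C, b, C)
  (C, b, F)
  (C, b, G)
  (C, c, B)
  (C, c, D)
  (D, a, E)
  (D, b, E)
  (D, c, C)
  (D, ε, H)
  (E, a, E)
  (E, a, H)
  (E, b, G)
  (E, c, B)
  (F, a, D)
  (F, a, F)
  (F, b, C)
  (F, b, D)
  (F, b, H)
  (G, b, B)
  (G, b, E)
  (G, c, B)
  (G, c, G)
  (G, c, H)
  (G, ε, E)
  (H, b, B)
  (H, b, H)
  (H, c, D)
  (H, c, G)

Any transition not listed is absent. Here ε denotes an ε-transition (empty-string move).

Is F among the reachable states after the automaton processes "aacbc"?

Start in {B}.
Read 'a': {B} → {E, G, H}.
Read 'a': {E, G, H} → {E, H}.
Read 'c': {E, H} → {B, D, E, G, H}.
Read 'b': {B, D, E, G, H} → {B, E, G, H}.
Read 'c': {B, E, G, H} → {B, C, D, E, G, H}.
State F is not in {B, C, D, E, G, H}.

No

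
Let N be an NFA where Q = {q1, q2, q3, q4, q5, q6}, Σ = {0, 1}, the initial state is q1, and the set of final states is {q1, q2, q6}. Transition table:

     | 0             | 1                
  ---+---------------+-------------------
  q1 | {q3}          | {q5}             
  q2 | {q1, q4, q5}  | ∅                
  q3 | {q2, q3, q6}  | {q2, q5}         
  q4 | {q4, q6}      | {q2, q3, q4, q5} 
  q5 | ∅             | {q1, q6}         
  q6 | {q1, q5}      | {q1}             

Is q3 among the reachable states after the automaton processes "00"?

Yes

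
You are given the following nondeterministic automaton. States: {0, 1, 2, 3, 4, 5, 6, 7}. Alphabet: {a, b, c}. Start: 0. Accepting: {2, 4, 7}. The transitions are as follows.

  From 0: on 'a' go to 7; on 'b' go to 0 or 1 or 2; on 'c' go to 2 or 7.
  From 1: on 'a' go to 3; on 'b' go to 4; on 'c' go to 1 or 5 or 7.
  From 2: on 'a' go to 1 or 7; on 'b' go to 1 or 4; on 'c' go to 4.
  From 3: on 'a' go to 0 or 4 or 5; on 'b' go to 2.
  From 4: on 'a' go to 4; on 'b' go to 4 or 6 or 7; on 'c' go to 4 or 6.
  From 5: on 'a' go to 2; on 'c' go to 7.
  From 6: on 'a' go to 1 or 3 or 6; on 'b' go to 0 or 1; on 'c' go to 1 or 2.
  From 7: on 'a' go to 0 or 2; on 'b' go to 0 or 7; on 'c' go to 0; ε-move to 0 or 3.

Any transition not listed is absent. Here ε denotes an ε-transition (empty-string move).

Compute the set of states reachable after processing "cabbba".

Start in {0}.
Read 'c': 0→{2, 7}; union {2, 7}; ε-closure = {0, 2, 3, 7}.
Read 'a': 0→{7}, 2→{1, 7}, 3→{0, 4, 5}, 7→{0, 2}; union {0, 1, 2, 4, 5, 7}; ε-closure = {0, 1, 2, 3, 4, 5, 7}.
Read 'b': 0→{0, 1, 2}, 1→{4}, 2→{1, 4}, 3→{2}, 4→{4, 6, 7}, 5→∅, 7→{0, 7}; union {0, 1, 2, 4, 6, 7}; ε-closure = {0, 1, 2, 3, 4, 6, 7}.
Read 'b': 0→{0, 1, 2}, 1→{4}, 2→{1, 4}, 3→{2}, 4→{4, 6, 7}, 6→{0, 1}, 7→{0, 7}; union {0, 1, 2, 4, 6, 7}; ε-closure = {0, 1, 2, 3, 4, 6, 7}.
Read 'b': 0→{0, 1, 2}, 1→{4}, 2→{1, 4}, 3→{2}, 4→{4, 6, 7}, 6→{0, 1}, 7→{0, 7}; union {0, 1, 2, 4, 6, 7}; ε-closure = {0, 1, 2, 3, 4, 6, 7}.
Read 'a': 0→{7}, 1→{3}, 2→{1, 7}, 3→{0, 4, 5}, 4→{4}, 6→{1, 3, 6}, 7→{0, 2}; now {0, 1, 2, 3, 4, 5, 6, 7}.

{0, 1, 2, 3, 4, 5, 6, 7}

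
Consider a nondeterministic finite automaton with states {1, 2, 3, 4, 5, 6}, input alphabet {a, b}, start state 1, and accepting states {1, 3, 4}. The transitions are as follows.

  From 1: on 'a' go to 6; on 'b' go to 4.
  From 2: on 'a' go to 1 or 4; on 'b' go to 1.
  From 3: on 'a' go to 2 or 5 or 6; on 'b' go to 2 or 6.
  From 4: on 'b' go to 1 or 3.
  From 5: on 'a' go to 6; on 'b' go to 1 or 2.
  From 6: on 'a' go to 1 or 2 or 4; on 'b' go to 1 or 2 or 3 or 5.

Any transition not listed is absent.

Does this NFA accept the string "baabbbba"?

Start in {1}.
Read 'b': 1→{4}; now {4}.
Read 'a': 4→∅; now ∅.
The set is empty and remains empty for the remaining 6 symbols.
The final set ∅ contains no accepting state.

No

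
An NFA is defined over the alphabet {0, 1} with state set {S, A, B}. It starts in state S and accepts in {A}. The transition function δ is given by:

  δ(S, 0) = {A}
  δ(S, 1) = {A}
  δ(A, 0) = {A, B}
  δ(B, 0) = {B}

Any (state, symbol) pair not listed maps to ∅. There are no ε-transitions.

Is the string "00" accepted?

Start in {S}.
Read '0': {S} → {A}.
Read '0': {A} → {A, B}.
The final set {A, B} contains the accepting state A.

Yes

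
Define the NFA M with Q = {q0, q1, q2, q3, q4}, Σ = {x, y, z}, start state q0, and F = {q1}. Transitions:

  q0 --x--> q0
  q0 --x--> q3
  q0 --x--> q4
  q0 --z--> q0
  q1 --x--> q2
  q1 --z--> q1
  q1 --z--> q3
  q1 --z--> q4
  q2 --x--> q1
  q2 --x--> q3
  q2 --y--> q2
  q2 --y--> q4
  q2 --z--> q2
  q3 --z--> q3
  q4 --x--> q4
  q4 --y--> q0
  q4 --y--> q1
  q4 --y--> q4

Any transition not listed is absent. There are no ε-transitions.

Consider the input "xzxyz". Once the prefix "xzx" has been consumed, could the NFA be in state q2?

Start in {q0}.
Read 'x': {q0} → {q0, q3, q4}.
Read 'z': {q0, q3, q4} → {q0, q3}.
Read 'x': {q0, q3} → {q0, q3, q4}.
State q2 is not in {q0, q3, q4}.

No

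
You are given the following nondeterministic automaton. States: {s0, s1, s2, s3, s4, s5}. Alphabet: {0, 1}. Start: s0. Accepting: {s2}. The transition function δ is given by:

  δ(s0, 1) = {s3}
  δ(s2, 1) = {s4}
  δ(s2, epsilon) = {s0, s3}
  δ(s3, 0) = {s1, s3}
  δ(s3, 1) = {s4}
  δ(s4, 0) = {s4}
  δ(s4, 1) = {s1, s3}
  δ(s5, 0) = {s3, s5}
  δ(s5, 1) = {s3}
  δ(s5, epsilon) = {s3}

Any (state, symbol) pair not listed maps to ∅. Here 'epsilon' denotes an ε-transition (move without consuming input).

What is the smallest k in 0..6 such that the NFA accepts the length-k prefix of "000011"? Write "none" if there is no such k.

none

Start in {s0}.
Read '0': {s0} → ∅.
The set is empty and remains empty for the remaining 5 symbols.
No reachable set along the way intersects F.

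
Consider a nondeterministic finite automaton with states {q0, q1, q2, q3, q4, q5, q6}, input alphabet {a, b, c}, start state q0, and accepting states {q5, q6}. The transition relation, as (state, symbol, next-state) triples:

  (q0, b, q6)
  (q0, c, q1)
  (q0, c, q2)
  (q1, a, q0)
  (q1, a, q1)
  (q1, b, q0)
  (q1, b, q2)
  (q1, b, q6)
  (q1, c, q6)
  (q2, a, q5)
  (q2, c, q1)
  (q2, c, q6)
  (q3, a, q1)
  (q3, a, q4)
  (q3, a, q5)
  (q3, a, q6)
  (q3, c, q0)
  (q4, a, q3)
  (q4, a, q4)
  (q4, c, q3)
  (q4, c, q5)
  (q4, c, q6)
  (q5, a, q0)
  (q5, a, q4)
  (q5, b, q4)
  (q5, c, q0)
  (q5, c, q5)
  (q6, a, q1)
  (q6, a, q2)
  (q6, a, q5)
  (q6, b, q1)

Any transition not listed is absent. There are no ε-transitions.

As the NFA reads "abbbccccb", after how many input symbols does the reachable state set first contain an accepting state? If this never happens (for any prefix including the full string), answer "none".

Start in {q0}.
Read 'a': q0→∅; now ∅.
The set is empty and remains empty for the remaining 8 symbols.
No reachable set along the way intersects F.

none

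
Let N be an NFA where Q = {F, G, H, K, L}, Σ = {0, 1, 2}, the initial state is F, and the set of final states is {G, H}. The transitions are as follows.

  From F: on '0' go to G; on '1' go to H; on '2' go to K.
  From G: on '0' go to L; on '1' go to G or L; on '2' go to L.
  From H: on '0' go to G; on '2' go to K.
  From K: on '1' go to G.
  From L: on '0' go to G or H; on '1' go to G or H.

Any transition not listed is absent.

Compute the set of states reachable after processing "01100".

{G, H, L}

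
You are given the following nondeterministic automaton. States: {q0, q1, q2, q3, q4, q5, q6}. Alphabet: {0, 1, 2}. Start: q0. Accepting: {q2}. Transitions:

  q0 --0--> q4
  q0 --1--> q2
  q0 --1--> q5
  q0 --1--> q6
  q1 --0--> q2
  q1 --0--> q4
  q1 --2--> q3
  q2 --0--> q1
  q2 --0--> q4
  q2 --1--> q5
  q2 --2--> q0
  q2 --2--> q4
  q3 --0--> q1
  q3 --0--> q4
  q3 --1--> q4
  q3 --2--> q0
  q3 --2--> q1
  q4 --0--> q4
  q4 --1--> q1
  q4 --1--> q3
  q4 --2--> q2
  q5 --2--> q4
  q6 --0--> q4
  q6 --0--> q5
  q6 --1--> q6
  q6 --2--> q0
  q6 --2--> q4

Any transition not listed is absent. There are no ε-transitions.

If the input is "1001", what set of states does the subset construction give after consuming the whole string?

{q1, q3, q5}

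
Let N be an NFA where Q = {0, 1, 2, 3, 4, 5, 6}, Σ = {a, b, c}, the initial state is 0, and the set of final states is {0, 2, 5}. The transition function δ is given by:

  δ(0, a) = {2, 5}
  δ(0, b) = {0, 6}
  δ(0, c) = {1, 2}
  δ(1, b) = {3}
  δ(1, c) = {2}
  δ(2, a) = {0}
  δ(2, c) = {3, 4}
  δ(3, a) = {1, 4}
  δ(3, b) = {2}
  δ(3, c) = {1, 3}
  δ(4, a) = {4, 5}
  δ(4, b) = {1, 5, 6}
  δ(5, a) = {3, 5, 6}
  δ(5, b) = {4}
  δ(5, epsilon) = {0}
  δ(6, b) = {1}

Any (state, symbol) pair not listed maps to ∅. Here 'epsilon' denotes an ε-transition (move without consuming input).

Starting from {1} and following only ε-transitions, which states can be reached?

{1}

Begin with {1}.
No ε-moves leave this set, so the closure equals the set itself.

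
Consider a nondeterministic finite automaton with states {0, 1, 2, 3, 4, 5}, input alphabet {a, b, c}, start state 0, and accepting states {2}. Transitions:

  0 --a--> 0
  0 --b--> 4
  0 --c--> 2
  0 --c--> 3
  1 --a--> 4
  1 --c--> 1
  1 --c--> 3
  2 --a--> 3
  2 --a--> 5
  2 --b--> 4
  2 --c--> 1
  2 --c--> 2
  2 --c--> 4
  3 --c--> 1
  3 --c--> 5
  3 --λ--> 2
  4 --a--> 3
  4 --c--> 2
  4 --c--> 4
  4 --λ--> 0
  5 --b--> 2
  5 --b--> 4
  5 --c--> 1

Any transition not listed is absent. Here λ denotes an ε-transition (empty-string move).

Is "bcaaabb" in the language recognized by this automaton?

No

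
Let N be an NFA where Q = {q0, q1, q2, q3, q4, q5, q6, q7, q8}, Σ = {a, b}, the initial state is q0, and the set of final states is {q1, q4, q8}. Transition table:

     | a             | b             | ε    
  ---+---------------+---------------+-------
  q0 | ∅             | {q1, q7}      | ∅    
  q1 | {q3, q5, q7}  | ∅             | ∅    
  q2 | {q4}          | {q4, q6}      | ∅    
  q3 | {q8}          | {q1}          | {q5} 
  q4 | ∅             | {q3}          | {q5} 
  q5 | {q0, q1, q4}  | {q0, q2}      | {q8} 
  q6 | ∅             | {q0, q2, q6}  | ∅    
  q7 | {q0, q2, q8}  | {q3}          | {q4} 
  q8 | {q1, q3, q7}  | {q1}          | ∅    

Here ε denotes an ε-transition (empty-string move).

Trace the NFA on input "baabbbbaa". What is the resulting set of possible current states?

{q0, q1, q2, q3, q4, q5, q7, q8}

Start in {q0}.
Read 'b': {q0} → {q1, q4, q5, q7, q8}.
Read 'a': {q1, q4, q5, q7, q8} → {q0, q1, q2, q3, q4, q5, q7, q8}.
Read 'a': {q0, q1, q2, q3, q4, q5, q7, q8} → {q0, q1, q2, q3, q4, q5, q7, q8}.
Read 'b': {q0, q1, q2, q3, q4, q5, q7, q8} → {q0, q1, q2, q3, q4, q5, q6, q7, q8}.
Read 'b': {q0, q1, q2, q3, q4, q5, q6, q7, q8} → {q0, q1, q2, q3, q4, q5, q6, q7, q8}.
Read 'b': {q0, q1, q2, q3, q4, q5, q6, q7, q8} → {q0, q1, q2, q3, q4, q5, q6, q7, q8}.
Read 'b': {q0, q1, q2, q3, q4, q5, q6, q7, q8} → {q0, q1, q2, q3, q4, q5, q6, q7, q8}.
Read 'a': {q0, q1, q2, q3, q4, q5, q6, q7, q8} → {q0, q1, q2, q3, q4, q5, q7, q8}.
Read 'a': {q0, q1, q2, q3, q4, q5, q7, q8} → {q0, q1, q2, q3, q4, q5, q7, q8}.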